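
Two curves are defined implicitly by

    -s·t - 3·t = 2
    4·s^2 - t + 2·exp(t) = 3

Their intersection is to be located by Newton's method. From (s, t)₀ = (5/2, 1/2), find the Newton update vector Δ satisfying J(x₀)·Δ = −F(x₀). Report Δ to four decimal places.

At (5/2, 1/2): F = (-4.7500, 24.797443).
Jacobian J = [[-t, -s - 3], [8·s, 2·exp(t) - 1]].
At the point, J = [[-0.5000, -5.5000], [20.0000, 2.297443]] (det J = 108.851279).
Solving J·Δ = −F gives Δ = (-1.1527, -0.7588).

(-1.1527, -0.7588)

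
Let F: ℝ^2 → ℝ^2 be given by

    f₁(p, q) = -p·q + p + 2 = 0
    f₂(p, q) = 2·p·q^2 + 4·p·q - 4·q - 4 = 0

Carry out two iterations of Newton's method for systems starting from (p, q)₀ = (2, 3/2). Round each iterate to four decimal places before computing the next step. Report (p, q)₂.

(3.1489, 6.4684)

At (2, 3/2): F = (1.0000, 11.0000).
Jacobian J = [[-q + 1, -p], [2·q^2 + 4·q, 4·p·q + 4·p - 4]].
At the point, J = [[-0.5000, -2.0000], [10.5000, 16.0000]] (det J = 13.0000).
Solving J·Δ = −F gives Δ = (-2.9231, 1.2308).
Then the next iterate is (p, q)₁ = (-0.9231, 2.7308).
Round to (-0.9231, 2.7308) and repeat: F = (3.597701, -38.774015), J = [[-1.7308, 0.9231], [25.837737, -17.775606]].
Δ = (4.0720, 3.7376), so (p, q)₂ = (3.1489, 6.4684).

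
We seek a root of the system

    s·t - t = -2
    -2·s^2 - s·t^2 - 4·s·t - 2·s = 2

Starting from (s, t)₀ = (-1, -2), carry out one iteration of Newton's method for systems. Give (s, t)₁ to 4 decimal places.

At (-1, -2): F = (6.0000, -6.0000).
Jacobian J = [[t, s - 1], [-4·s - t^2 - 4·t - 2, -2·s·t - 4·s]].
At the point, J = [[-2.0000, -2.0000], [6.0000, 0.0000]] (det J = 12.0000).
Solving J·Δ = −F gives Δ = (1.0000, 2.0000).
Then the next iterate is (s, t)₁ = (0.0000, 0.0000).

(0.0000, 0.0000)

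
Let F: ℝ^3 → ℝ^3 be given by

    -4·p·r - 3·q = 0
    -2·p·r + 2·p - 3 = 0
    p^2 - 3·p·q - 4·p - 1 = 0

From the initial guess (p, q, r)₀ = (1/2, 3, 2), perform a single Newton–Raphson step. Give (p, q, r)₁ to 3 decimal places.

At (1/2, 3, 2): F = (-13.000, -4.000, -7.250).
Jacobian J = [[-4·r, -3, -4·p], [-2·r + 2, 0, -2·p], [2·p - 3·q - 4, -3·p, 0]].
At the point, J = [[-8.000, -3.000, -2.000], [-2.000, 0.000, -1.000], [-12.000, -1.500, 0.000]] (det J = -30.000).
Solving J·Δ = −F gives Δ = (-0.475, -1.033, -3.050).
Then the next iterate is (p, q, r)₁ = (0.025, 1.967, -1.050).

(0.025, 1.967, -1.050)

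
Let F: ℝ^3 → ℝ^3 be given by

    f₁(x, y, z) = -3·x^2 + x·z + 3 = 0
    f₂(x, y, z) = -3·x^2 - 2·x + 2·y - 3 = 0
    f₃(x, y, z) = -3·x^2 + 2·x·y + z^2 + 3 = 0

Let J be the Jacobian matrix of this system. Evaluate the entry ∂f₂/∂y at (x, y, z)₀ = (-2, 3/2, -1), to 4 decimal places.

∂f₂/∂y = 2.
At (-2, 3/2, -1) this is 2.0000.

2.0000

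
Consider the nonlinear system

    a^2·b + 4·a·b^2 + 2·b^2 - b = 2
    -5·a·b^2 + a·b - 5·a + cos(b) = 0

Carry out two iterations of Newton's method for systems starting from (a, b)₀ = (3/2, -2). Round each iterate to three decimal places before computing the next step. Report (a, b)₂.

(0.316, -0.960)

At (3/2, -2): F = (27.500, -40.91615).
Jacobian J = [[2·a·b + 4·b^2, a^2 + 8·a·b + 4·b - 1], [-5·b^2 + b - 5, -10·a·b + a - sin(b)]].
At the point, J = [[10.000, -30.750], [-27.000, 32.40930]] (det J = -506.15703).
Solving J·Δ = −F gives Δ = (-0.725, 0.659).
Then the next iterate is (a, b)₁ = (0.775, -1.341).
Round to (0.775, -1.341) and repeat: F = (7.70679, -11.65483), J = [[5.11457, -14.07757], [-15.33241, 12.14146]].
Δ = (-0.459, 0.381), so (a, b)₂ = (0.316, -0.960).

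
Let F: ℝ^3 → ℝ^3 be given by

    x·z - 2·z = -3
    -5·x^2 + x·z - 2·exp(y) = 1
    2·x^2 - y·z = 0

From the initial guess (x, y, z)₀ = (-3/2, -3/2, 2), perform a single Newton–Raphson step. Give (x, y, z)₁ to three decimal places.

At (-3/2, -3/2, 2): F = (-4.000, -15.69626, 7.500).
Jacobian J = [[z, 0, x - 2], [-10·x + z, -2·exp(y), x], [4·x, -z, -y]].
At the point, J = [[2.000, 0.000, -3.500], [17.000, -0.44626, -1.500], [-6.000, -2.000, 1.500]] (det J = 121.03269).
Solving J·Δ = −F gives Δ = (0.883, 0.621, -0.638).
Then the next iterate is (x, y, z)₁ = (-0.617, -0.879, 1.362).

(-0.617, -0.879, 1.362)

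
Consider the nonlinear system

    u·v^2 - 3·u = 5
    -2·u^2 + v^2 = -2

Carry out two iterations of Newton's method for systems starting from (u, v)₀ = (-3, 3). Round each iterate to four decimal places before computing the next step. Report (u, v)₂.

(-1.3403, 1.2393)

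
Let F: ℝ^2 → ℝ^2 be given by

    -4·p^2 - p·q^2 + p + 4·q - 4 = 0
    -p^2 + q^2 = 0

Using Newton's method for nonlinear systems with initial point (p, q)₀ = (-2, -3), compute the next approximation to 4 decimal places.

(6.5000, 3.5000)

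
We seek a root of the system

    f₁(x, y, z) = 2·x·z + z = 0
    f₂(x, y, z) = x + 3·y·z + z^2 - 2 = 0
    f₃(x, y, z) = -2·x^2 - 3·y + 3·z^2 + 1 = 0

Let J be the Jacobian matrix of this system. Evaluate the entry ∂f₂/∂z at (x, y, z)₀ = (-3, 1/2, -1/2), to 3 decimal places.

∂f₂/∂z = 3·y + 2·z.
At (-3, 1/2, -1/2) this is 0.500.

0.500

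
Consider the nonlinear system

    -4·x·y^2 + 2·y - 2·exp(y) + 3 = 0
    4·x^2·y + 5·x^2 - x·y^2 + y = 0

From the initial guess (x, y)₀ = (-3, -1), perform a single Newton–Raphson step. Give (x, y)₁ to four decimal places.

(-0.7740, -0.8522)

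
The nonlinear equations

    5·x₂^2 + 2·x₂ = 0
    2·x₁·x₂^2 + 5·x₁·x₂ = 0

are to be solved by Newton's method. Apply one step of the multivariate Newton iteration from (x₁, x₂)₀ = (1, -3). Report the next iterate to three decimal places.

(3.250, -1.607)

At (1, -3): F = (39.000, 3.000).
Jacobian J = [[0, 10·x₂ + 2], [2·x₂^2 + 5·x₂, 4·x₁·x₂ + 5·x₁]].
At the point, J = [[0.000, -28.000], [3.000, -7.000]] (det J = 84.000).
Solving J·Δ = −F gives Δ = (2.250, 1.393).
Then the next iterate is (x₁, x₂)₁ = (3.250, -1.607).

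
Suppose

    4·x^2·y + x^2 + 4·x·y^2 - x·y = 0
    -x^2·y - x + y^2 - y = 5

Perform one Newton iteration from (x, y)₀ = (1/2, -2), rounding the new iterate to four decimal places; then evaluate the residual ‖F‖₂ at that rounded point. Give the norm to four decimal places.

2.0395

At (1/2, -2): F = (7.2500, 1.0000).
Jacobian J = [[8·x·y + 2·x + 4·y^2 - y, 4·x^2 + 8·x·y - x], [-2·x·y - 1, -x^2 + 2·y - 1]].
At the point, J = [[11.0000, -7.5000], [1.0000, -5.2500]] (det J = -50.2500).
Solving J·Δ = −F gives Δ = (-0.6082, 0.0746).
Then the next iterate is (x, y)₁ = (-0.1082, -1.9254).
Re-evaluating at (-0.1082, -1.9254): F = (-1.891247, 0.763306), so ‖F‖₂ = 2.0395.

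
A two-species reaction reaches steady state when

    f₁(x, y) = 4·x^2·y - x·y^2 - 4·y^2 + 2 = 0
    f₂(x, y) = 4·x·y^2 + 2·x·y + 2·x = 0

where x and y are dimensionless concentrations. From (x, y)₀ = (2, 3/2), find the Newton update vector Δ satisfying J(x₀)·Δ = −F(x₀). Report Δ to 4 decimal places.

At (2, 3/2): F = (12.5000, 28.0000).
Jacobian J = [[8·x·y - y^2, 4·x^2 - 2·x·y - 8·y], [4·y^2 + 2·y + 2, 8·x·y + 2·x]].
At the point, J = [[21.7500, -2.0000], [14.0000, 28.0000]] (det J = 637.0000).
Solving J·Δ = −F gives Δ = (-0.6374, -0.6813).

(-0.6374, -0.6813)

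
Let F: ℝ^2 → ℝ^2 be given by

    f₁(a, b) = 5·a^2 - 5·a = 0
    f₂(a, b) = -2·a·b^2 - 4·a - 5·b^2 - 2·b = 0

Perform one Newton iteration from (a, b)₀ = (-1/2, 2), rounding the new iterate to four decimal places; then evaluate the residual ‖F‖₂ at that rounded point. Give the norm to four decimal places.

At (-1/2, 2): F = (3.7500, -18.0000).
Jacobian J = [[10·a - 5, 0], [-2·b^2 - 4, -4·a·b - 10·b - 2]].
At the point, J = [[-10.0000, 0.0000], [-12.0000, -18.0000]] (det J = 180.0000).
Solving J·Δ = −F gives Δ = (0.3750, -1.2500).
Then the next iterate is (a, b)₁ = (-0.1250, 0.7500).
Re-evaluating at (-0.1250, 0.7500): F = (0.703125, -3.671875), so ‖F‖₂ = 3.7386.

3.7386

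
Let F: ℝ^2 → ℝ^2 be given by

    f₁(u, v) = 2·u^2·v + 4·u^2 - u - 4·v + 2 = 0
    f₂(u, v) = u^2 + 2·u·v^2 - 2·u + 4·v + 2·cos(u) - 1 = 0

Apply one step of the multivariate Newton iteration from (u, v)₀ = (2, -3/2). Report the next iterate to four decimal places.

(0.0183, -2.5137)

At (2, -3/2): F = (10.0000, 1.167706).
Jacobian J = [[4·u·v + 8·u - 1, 2·u^2 - 4], [2·u + 2·v^2 - 2·sin(u) - 2, 4·u·v + 4]].
At the point, J = [[3.0000, 4.0000], [4.681405, -8.0000]] (det J = -42.725621).
Solving J·Δ = −F gives Δ = (-1.9817, -1.0137).
Then the next iterate is (u, v)₁ = (0.0183, -2.5137).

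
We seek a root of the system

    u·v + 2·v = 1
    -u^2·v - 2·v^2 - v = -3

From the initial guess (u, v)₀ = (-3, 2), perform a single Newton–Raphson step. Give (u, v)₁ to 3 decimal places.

(-1.792, 1.417)

At (-3, 2): F = (-3.000, -25.000).
Jacobian J = [[v, u + 2], [-2·u·v, -u^2 - 4·v - 1]].
At the point, J = [[2.000, -1.000], [12.000, -18.000]] (det J = -24.000).
Solving J·Δ = −F gives Δ = (1.208, -0.583).
Then the next iterate is (u, v)₁ = (-1.792, 1.417).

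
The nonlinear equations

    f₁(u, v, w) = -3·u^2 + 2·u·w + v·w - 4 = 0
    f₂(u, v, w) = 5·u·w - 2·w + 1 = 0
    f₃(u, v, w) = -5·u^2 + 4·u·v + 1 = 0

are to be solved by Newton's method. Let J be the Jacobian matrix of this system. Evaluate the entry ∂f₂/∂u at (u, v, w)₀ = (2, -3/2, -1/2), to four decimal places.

-2.5000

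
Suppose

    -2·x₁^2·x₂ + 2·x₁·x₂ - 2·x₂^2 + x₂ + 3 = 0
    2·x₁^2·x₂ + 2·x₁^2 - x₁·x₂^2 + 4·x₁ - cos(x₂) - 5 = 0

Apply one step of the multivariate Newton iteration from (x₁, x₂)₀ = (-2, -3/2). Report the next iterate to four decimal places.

(1.4871, -8.9612)

At (-2, -3/2): F = (15.0000, -12.570737).
Jacobian J = [[-4·x₁·x₂ + 2·x₂, -2·x₁^2 + 2·x₁ - 4·x₂ + 1], [4·x₁·x₂ + 4·x₁ - x₂^2 + 4, 2·x₁^2 - 2·x₁·x₂ + sin(x₂)]].
At the point, J = [[-15.0000, -5.0000], [5.7500, 1.002505]] (det J = 13.712425).
Solving J·Δ = −F gives Δ = (3.4871, -7.4612).
Then the next iterate is (x₁, x₂)₁ = (1.4871, -8.9612).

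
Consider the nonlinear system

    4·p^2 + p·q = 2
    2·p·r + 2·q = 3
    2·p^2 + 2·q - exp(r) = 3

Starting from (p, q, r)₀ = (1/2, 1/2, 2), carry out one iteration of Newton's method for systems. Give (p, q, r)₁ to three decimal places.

(0.636, 0.773, 0.908)

At (1/2, 1/2, 2): F = (-0.750, 0.000, -8.88906).
Jacobian J = [[8·p + q, p, 0], [2·r, 2, 2·p], [4·p, 2, -exp(r)]].
At the point, J = [[4.500, 0.500, 0.000], [4.000, 2.000, 1.000], [2.000, 2.000, -7.38906]] (det J = -59.72339).
Solving J·Δ = −F gives Δ = (0.136, 0.273, -1.092).
Then the next iterate is (p, q, r)₁ = (0.636, 0.773, 0.908).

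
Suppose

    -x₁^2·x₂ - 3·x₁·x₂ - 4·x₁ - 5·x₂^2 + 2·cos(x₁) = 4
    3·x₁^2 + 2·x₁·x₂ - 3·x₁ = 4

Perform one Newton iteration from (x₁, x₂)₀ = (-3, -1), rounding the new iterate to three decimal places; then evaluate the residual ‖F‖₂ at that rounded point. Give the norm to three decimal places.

At (-3, -1): F = (1.02002, 38.000).
Jacobian J = [[-2·x₁·x₂ - 3·x₂ - 2·sin(x₁) - 4, -x₁^2 - 3·x₁ - 10·x₂], [6·x₁ + 2·x₂ - 3, 2·x₁]].
At the point, J = [[-6.71776, 10.000], [-23.000, -6.000]] (det J = 270.30656).
Solving J·Δ = −F gives Δ = (1.428, 0.858).
Then the next iterate is (x₁, x₂)₁ = (-1.572, -0.142).
Re-evaluating at (-1.572, -0.142): F = (1.86601, 8.576), so ‖F‖₂ = 8.777.

8.777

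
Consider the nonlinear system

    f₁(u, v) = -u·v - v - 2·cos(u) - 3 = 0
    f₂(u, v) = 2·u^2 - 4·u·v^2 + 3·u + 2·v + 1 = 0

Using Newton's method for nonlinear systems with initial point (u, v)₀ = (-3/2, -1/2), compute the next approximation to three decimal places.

(-3.106, 1.481)

At (-3/2, -1/2): F = (-3.39147, 1.500).
Jacobian J = [[-v + 2·sin(u), -u - 1], [4·u - 4·v^2 + 3, -8·u·v + 2]].
At the point, J = [[-1.49499, 0.500], [-4.000, -4.000]] (det J = 7.97996).
Solving J·Δ = −F gives Δ = (-1.606, 1.981).
Then the next iterate is (u, v)₁ = (-3.106, 1.481).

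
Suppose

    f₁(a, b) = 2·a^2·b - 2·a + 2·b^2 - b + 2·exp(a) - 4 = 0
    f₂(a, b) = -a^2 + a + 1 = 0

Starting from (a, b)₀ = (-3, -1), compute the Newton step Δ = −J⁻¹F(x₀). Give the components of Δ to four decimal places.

(1.5714, -0.2285)

At (-3, -1): F = (-12.900426, -11.0000).
Jacobian J = [[4·a·b + 2·exp(a) - 2, 2·a^2 + 4·b - 1], [-2·a + 1, 0]].
At the point, J = [[10.099574, 13.0000], [7.0000, 0.0000]] (det J = -91.0000).
Solving J·Δ = −F gives Δ = (1.5714, -0.2285).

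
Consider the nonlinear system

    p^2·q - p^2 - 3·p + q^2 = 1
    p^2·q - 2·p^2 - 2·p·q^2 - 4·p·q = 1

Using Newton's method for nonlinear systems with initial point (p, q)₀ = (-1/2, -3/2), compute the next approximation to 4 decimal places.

(0.1239, -0.8407)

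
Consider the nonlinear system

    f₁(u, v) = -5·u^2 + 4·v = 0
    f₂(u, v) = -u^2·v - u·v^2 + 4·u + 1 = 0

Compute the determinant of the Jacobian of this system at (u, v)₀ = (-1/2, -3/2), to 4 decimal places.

J = [[-10·u, 4], [-2·u·v - v^2 + 4, -u^2 - 2·u·v]].
At the point, J = [[5.0000, 4.0000], [0.2500, -1.7500]].
det J = -9.7500.

-9.7500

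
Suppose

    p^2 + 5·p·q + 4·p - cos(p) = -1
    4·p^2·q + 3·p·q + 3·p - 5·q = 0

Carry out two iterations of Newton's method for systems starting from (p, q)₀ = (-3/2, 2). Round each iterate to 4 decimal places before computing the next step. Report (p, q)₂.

(-1.1859, -0.5913)

At (-3/2, 2): F = (-17.820737, -5.5000).
Jacobian J = [[2·p + 5·q + sin(p) + 4, 5·p], [8·p·q + 3·q + 3, 4·p^2 + 3·p - 5]].
At the point, J = [[10.002505, -7.5000], [-15.0000, -0.5000]] (det J = -117.501253).
Solving J·Δ = −F gives Δ = (-0.2752, -2.7432).
Then the next iterate is (p, q)₁ = (-1.7752, -0.7432).
Round to (-1.7752, -0.7432) and repeat: F = (3.850162, -7.019903), J = [[-4.245582, -8.8760], [11.325029, 2.279740]].
Δ = (0.5893, 0.1519), so (p, q)₂ = (-1.1859, -0.5913).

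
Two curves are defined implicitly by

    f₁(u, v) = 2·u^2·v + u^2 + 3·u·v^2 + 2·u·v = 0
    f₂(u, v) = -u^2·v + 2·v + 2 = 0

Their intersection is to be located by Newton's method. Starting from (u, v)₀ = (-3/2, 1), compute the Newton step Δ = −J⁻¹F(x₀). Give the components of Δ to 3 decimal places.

At (-3/2, 1): F = (-0.750, 1.750).
Jacobian J = [[4·u·v + 2·u + 3·v^2 + 2·v, 2·u^2 + 6·u·v + 2·u], [-2·u·v, -u^2 + 2]].
At the point, J = [[-4.000, -7.500], [3.000, -0.250]] (det J = 23.500).
Solving J·Δ = −F gives Δ = (-0.566, 0.202).

(-0.566, 0.202)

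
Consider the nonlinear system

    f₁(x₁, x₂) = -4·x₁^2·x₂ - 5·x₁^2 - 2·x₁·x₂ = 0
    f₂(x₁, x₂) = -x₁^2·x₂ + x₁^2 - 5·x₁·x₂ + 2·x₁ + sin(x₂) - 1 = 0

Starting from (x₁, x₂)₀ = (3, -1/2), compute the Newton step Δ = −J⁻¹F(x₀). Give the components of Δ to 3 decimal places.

(-1.694, 0.114)

At (3, -1/2): F = (-24.000, 25.52057).
Jacobian J = [[-8·x₁·x₂ - 10·x₁ - 2·x₂, -4·x₁^2 - 2·x₁], [-2·x₁·x₂ + 2·x₁ - 5·x₂ + 2, -x₁^2 - 5·x₁ + cos(x₂)]].
At the point, J = [[-17.000, -42.000], [13.500, -23.12242]] (det J = 960.08110).
Solving J·Δ = −F gives Δ = (-1.694, 0.114).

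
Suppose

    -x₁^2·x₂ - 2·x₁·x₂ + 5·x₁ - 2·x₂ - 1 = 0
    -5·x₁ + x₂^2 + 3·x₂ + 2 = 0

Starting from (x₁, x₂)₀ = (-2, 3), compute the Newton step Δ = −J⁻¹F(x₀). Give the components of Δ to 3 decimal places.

(1.045, -2.753)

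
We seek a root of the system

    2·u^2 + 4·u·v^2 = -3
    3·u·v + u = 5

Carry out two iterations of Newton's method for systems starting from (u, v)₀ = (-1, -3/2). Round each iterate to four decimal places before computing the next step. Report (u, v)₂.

(-1.7893, -1.1793)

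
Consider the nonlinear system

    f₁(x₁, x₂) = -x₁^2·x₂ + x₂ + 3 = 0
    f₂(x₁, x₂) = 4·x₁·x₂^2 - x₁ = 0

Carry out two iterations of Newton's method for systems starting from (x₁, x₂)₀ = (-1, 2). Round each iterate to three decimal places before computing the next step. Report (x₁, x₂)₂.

(-3.064, 0.654)

At (-1, 2): F = (3.000, -15.000).
Jacobian J = [[-2·x₁·x₂, -x₁^2 + 1], [4·x₂^2 - 1, 8·x₁·x₂]].
At the point, J = [[4.000, 0.000], [15.000, -16.000]] (det J = -64.000).
Solving J·Δ = −F gives Δ = (-0.750, -1.641).
Then the next iterate is (x₁, x₂)₁ = (-1.750, 0.359).
Round to (-1.750, 0.359) and repeat: F = (2.25956, 0.84783), J = [[1.25650, -2.06250], [-0.48448, -5.026]].
Δ = (-1.314, 0.295), so (x₁, x₂)₂ = (-3.064, 0.654).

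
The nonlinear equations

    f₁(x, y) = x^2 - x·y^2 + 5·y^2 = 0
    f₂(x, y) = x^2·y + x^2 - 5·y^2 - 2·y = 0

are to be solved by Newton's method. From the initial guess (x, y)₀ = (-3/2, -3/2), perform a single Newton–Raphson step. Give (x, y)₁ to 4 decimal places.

At (-3/2, -3/2): F = (16.8750, -9.3750).
Jacobian J = [[2·x - y^2, -2·x·y + 10·y], [2·x·y + 2·x, x^2 - 10·y - 2]].
At the point, J = [[-5.2500, -19.5000], [1.5000, 15.2500]] (det J = -50.8125).
Solving J·Δ = −F gives Δ = (1.4668, 0.4705).
Then the next iterate is (x, y)₁ = (-0.0332, -1.0295).

(-0.0332, -1.0295)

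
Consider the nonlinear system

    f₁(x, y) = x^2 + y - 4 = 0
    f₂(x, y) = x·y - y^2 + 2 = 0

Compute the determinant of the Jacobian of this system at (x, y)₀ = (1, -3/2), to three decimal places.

J = [[2·x, 1], [y, x - 2·y]].
At the point, J = [[2.000, 1.000], [-1.500, 4.000]].
det J = 9.500.

9.500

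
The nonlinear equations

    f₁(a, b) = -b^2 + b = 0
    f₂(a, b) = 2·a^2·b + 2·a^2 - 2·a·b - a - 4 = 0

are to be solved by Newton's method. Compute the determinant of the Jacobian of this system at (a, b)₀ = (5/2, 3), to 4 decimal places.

165.0000

J = [[0, -2·b + 1], [4·a·b + 4·a - 2·b - 1, 2·a^2 - 2·a]].
At the point, J = [[0.0000, -5.0000], [33.0000, 7.5000]].
det J = 165.0000.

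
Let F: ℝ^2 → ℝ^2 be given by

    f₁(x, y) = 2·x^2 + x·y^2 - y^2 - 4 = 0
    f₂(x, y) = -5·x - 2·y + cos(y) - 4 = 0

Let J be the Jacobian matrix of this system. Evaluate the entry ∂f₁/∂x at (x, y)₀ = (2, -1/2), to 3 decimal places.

∂f₁/∂x = 4·x + y^2.
At (2, -1/2) this is 8.250.

8.250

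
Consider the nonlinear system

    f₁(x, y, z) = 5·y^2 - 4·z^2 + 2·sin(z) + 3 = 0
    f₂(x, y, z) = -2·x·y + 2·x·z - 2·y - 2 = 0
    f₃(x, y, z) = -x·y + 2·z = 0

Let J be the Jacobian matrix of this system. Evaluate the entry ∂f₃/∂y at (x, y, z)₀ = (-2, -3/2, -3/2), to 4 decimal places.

2.0000

∂f₃/∂y = -x.
At (-2, -3/2, -3/2) this is 2.0000.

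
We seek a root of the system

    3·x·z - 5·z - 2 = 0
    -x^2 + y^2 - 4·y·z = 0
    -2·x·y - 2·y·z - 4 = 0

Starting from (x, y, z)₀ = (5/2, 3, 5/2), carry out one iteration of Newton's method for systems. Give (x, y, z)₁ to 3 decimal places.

(2.398, 0.498, 1.106)

At (5/2, 3, 5/2): F = (4.250, -27.250, -34.000).
Jacobian J = [[3·z, 0, 3·x - 5], [-2·x, 2·y - 4·z, -4·y], [-2·y, -2·x - 2·z, -2·y]].
At the point, J = [[7.500, 0.000, 2.500], [-5.000, -4.000, -12.000], [-6.000, -10.000, -6.000]] (det J = -655.000).
Solving J·Δ = −F gives Δ = (-0.102, -2.502, -1.394).
Then the next iterate is (x, y, z)₁ = (2.398, 0.498, 1.106).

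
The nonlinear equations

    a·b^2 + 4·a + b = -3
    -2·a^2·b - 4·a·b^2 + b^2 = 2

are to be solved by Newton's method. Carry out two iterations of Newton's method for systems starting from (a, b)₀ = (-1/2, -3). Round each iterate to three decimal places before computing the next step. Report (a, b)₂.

(-0.400, -1.008)

At (-1/2, -3): F = (-6.500, 26.500).
Jacobian J = [[b^2 + 4, 2·a·b + 1], [-4·a·b - 4·b^2, -2·a^2 - 8·a·b + 2·b]].
At the point, J = [[13.000, 4.000], [-42.000, -18.500]] (det J = -72.500).
Solving J·Δ = −F gives Δ = (0.197, 0.986).
Then the next iterate is (a, b)₁ = (-0.303, -2.014).
Round to (-0.303, -2.014) and repeat: F = (-1.45503, 7.34211), J = [[8.05620, 2.22048], [-18.66575, -9.09355]].
Δ = (-0.097, 1.006), so (a, b)₂ = (-0.400, -1.008).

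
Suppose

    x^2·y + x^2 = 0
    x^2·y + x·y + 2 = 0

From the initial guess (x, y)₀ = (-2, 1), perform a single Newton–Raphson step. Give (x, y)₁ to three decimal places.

At (-2, 1): F = (8.000, 4.000).
Jacobian J = [[2·x·y + 2·x, x^2], [2·x·y + y, x^2 + x]].
At the point, J = [[-8.000, 4.000], [-3.000, 2.000]] (det J = -4.000).
Solving J·Δ = −F gives Δ = (0.000, -2.000).
Then the next iterate is (x, y)₁ = (-2.000, -1.000).

(-2.000, -1.000)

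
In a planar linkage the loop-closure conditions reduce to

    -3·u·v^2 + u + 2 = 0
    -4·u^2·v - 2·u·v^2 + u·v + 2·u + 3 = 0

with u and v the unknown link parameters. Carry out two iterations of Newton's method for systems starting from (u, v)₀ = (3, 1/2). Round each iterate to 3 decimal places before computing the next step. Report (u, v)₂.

At (3, 1/2): F = (2.750, -9.000).
Jacobian J = [[-3·v^2 + 1, -6·u·v], [-8·u·v - 2·v^2 + v + 2, -4·u^2 - 4·u·v + u]].
At the point, J = [[0.250, -9.000], [-10.000, -39.000]] (det J = -99.750).
Solving J·Δ = −F gives Δ = (-1.887, 0.253).
Then the next iterate is (u, v)₁ = (1.113, 0.753).
Round to (1.113, 0.753) and repeat: F = (1.21976, 1.07075), J = [[-0.70103, -5.02853], [-5.08573, -7.19443]].
Δ = (-0.165, 0.266), so (u, v)₂ = (0.948, 1.019).

(0.948, 1.019)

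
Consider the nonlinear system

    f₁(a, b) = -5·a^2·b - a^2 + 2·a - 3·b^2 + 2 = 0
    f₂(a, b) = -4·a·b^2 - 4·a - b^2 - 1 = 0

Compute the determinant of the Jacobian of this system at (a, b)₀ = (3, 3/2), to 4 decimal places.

1209.0000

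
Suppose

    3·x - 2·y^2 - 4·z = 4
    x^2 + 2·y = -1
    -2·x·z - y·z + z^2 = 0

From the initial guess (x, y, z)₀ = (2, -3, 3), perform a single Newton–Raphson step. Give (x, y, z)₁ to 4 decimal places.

At (2, -3, 3): F = (-28.0000, -1.0000, 6.0000).
Jacobian J = [[3, -4·y, -4], [2·x, 2, 0], [-2·z, -z, -2·x - y + 2·z]].
At the point, J = [[3.0000, 12.0000, -4.0000], [4.0000, 2.0000, 0.0000], [-6.0000, -3.0000, 5.0000]] (det J = -210.0000).
Solving J·Δ = −F gives Δ = (-0.8762, 2.2524, -0.9000).
Then the next iterate is (x, y, z)₁ = (1.1238, -0.7476, 2.1000).

(1.1238, -0.7476, 2.1000)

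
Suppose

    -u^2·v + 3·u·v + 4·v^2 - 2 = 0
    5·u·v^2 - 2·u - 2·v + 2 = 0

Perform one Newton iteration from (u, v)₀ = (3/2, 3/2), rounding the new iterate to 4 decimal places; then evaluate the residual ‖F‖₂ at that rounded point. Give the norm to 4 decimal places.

At (3/2, 3/2): F = (10.3750, 12.8750).
Jacobian J = [[-2·u·v + 3·v, -u^2 + 3·u + 8·v], [5·v^2 - 2, 10·u·v - 2]].
At the point, J = [[0.0000, 14.2500], [9.2500, 20.5000]] (det J = -131.8125).
Solving J·Δ = −F gives Δ = (0.2217, -0.7281).
Then the next iterate is (u, v)₁ = (1.7217, 0.7719).
Re-evaluating at (1.7217, 0.7719): F = (2.082154, 2.141999), so ‖F‖₂ = 2.9872.

2.9872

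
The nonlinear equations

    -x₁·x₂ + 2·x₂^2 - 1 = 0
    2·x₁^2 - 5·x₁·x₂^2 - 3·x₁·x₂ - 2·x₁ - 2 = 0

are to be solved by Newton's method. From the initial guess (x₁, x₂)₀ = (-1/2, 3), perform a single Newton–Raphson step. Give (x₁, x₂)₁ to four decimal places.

At (-1/2, 3): F = (18.5000, 26.5000).
Jacobian J = [[-x₂, -x₁ + 4·x₂], [4·x₁ - 5·x₂^2 - 3·x₂ - 2, -10·x₁·x₂ - 3·x₁]].
At the point, J = [[-3.0000, 12.5000], [-58.0000, 16.5000]] (det J = 675.5000).
Solving J·Δ = −F gives Δ = (0.0385, -1.4708).
Then the next iterate is (x₁, x₂)₁ = (-0.4615, 1.5292).

(-0.4615, 1.5292)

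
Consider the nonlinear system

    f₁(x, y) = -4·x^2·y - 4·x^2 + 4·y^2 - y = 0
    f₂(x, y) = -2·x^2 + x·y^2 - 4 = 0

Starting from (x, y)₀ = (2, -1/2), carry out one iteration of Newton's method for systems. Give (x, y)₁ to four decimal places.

At (2, -1/2): F = (-6.5000, -11.5000).
Jacobian J = [[-8·x·y - 8·x, -4·x^2 + 8·y - 1], [-4·x + y^2, 2·x·y]].
At the point, J = [[-8.0000, -21.0000], [-7.7500, -2.0000]] (det J = -146.7500).
Solving J·Δ = −F gives Δ = (-1.5571, 0.2836).
Then the next iterate is (x, y)₁ = (0.4429, -0.2164).

(0.4429, -0.2164)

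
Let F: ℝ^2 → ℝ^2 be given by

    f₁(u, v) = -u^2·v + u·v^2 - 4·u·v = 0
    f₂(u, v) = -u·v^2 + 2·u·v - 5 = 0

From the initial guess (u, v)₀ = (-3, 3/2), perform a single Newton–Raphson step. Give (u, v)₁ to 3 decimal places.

At (-3, 3/2): F = (-2.250, -7.250).
Jacobian J = [[-2·u·v + v^2 - 4·v, -u^2 + 2·u·v - 4·u], [-v^2 + 2·v, -2·u·v + 2·u]].
At the point, J = [[5.250, -6.000], [0.750, 3.000]] (det J = 20.250).
Solving J·Δ = −F gives Δ = (2.481, 1.796).
Then the next iterate is (u, v)₁ = (-0.519, 3.296).

(-0.519, 3.296)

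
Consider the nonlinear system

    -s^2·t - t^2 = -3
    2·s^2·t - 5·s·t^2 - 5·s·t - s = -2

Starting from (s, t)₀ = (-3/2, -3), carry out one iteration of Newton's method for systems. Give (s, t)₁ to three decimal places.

At (-3/2, -3): F = (0.750, 35.000).
Jacobian J = [[-2·s·t, -s^2 - 2·t], [4·s·t - 5·t^2 - 5·t - 1, 2·s^2 - 10·s·t - 5·s]].
At the point, J = [[-9.000, 3.750], [-13.000, -33.000]] (det J = 345.750).
Solving J·Δ = −F gives Δ = (0.451, 0.883).
Then the next iterate is (s, t)₁ = (-1.049, -2.117).

(-1.049, -2.117)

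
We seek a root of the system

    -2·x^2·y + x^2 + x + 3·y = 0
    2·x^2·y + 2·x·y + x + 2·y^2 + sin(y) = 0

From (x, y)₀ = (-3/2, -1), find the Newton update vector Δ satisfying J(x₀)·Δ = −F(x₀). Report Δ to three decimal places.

At (-3/2, -1): F = (2.250, -1.84147).
Jacobian J = [[-4·x·y + 2·x + 1, -2·x^2 + 3], [4·x·y + 2·y + 1, 2·x^2 + 2·x + 4·y + cos(y)]].
At the point, J = [[-8.000, -1.500], [5.000, -1.95970]] (det J = 23.17758).
Solving J·Δ = −F gives Δ = (0.309, -0.150).

(0.309, -0.150)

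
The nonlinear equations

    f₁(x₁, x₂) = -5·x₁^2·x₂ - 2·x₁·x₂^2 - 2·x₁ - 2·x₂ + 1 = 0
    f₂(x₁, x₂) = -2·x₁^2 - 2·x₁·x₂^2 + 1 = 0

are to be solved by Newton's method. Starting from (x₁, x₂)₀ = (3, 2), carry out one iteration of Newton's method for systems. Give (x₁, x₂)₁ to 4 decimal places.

At (3, 2): F = (-123.0000, -41.0000).
Jacobian J = [[-10·x₁·x₂ - 2·x₂^2 - 2, -5·x₁^2 - 4·x₁·x₂ - 2], [-4·x₁ - 2·x₂^2, -4·x₁·x₂]].
At the point, J = [[-70.0000, -71.0000], [-20.0000, -24.0000]] (det J = 260.0000).
Solving J·Δ = −F gives Δ = (-0.1577, -1.5769).
Then the next iterate is (x₁, x₂)₁ = (2.8423, 0.4231).

(2.8423, 0.4231)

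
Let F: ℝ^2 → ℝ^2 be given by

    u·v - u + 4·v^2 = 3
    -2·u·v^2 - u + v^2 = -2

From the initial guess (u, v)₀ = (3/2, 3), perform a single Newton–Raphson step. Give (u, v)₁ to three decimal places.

At (3/2, 3): F = (36.000, -17.500).
Jacobian J = [[v - 1, u + 8·v], [-2·v^2 - 1, -4·u·v + 2·v]].
At the point, J = [[2.000, 25.500], [-19.000, -12.000]] (det J = 460.500).
Solving J·Δ = −F gives Δ = (-0.031, -1.409).
Then the next iterate is (u, v)₁ = (1.469, 1.591).

(1.469, 1.591)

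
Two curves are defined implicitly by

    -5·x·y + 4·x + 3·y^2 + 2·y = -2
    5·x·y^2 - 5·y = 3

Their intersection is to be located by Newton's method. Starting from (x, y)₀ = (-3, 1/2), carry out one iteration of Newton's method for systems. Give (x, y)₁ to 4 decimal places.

(0.6364, 0.2648)

At (-3, 1/2): F = (-0.7500, -9.2500).
Jacobian J = [[-5·y + 4, -5·x + 6·y + 2], [5·y^2, 10·x·y - 5]].
At the point, J = [[1.5000, 20.0000], [1.2500, -20.0000]] (det J = -55.0000).
Solving J·Δ = −F gives Δ = (3.6364, -0.2352).
Then the next iterate is (x, y)₁ = (0.6364, 0.2648).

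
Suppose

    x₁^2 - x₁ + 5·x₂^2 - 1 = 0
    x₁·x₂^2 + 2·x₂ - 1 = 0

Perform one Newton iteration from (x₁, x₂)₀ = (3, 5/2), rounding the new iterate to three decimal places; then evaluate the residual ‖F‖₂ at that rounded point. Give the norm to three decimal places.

At (3, 5/2): F = (36.250, 22.750).
Jacobian J = [[2·x₁ - 1, 10·x₂], [x₂^2, 2·x₁·x₂ + 2]].
At the point, J = [[5.000, 25.000], [6.250, 17.000]] (det J = -71.250).
Solving J·Δ = −F gives Δ = (0.667, -1.583).
Then the next iterate is (x₁, x₂)₁ = (3.667, 0.917).
Re-evaluating at (3.667, 0.917): F = (12.98433, 3.91754), so ‖F‖₂ = 13.562.

13.562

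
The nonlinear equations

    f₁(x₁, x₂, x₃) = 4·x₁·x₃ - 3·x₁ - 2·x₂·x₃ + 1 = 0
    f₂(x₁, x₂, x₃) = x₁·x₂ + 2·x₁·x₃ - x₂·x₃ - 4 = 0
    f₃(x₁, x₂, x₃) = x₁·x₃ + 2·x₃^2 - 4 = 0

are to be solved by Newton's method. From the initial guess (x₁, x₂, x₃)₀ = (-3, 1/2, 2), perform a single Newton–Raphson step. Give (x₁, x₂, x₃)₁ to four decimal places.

(-2.0442, -2.3628, 2.0177)

At (-3, 1/2, 2): F = (-16.0000, -18.5000, -2.0000).
Jacobian J = [[4·x₃ - 3, -2·x₃, 4·x₁ - 2·x₂], [x₂ + 2·x₃, x₁ - x₃, 2·x₁ - x₂], [x₃, 0, x₁ + 4·x₃]].
At the point, J = [[5.0000, -4.0000, -13.0000], [4.5000, -5.0000, -6.5000], [2.0000, 0.0000, 5.0000]] (det J = -113.0000).
Solving J·Δ = −F gives Δ = (0.9558, -2.8628, 0.0177).
Then the next iterate is (x₁, x₂, x₃)₁ = (-2.0442, -2.3628, 2.0177).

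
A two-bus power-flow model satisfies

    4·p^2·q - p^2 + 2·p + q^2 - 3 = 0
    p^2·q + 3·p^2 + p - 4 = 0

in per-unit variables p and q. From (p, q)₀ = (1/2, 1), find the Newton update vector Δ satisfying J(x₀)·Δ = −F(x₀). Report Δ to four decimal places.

At (1/2, 1): F = (-0.2500, -2.5000).
Jacobian J = [[8·p·q - 2·p + 2, 4·p^2 + 2·q], [2·p·q + 6·p + 1, p^2]].
At the point, J = [[5.0000, 3.0000], [5.0000, 0.2500]] (det J = -13.7500).
Solving J·Δ = −F gives Δ = (0.5409, -0.8182).

(0.5409, -0.8182)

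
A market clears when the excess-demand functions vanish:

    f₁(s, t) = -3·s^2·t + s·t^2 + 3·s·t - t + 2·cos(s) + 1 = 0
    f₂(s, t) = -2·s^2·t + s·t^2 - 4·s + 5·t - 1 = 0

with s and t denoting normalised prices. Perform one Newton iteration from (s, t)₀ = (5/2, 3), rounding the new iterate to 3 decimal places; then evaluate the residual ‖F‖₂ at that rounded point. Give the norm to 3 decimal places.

4.067

At (5/2, 3): F = (-14.85229, -11.000).
Jacobian J = [[-6·s·t + t^2 + 3·t - 2·sin(s), -3·s^2 + 2·s·t + 3·s - 1], [-4·s·t + t^2 - 4, -2·s^2 + 2·s·t + 5]].
At the point, J = [[-28.19694, 2.750], [-25.000, 7.500]] (det J = -142.72708).
Solving J·Δ = −F gives Δ = (-0.569, -0.428).
Then the next iterate is (s, t)₁ = (1.931, 2.572).
Re-evaluating at (1.931, 2.572): F = (-3.37453, -2.27083), so ‖F‖₂ = 4.067.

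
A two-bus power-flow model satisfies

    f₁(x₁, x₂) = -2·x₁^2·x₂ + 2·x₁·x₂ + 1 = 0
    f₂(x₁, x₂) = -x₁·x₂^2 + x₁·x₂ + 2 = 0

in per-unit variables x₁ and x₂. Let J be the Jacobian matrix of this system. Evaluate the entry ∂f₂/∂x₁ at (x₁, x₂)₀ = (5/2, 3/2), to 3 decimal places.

-0.750

∂f₂/∂x₁ = -x₂^2 + x₂.
At (5/2, 3/2) this is -0.750.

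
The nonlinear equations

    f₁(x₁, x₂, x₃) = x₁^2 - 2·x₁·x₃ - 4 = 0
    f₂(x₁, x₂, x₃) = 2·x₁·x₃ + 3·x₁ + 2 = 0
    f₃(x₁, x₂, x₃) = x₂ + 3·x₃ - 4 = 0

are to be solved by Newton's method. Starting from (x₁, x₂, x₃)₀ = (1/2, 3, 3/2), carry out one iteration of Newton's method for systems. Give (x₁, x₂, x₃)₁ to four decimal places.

(0.5625, 15.6250, -3.8750)

At (1/2, 3, 3/2): F = (-5.2500, 5.0000, 3.5000).
Jacobian J = [[2·x₁ - 2·x₃, 0, -2·x₁], [2·x₃ + 3, 0, 2·x₁], [0, 1, 3]].
At the point, J = [[-2.0000, 0.0000, -1.0000], [6.0000, 0.0000, 1.0000], [0.0000, 1.0000, 3.0000]] (det J = -4.0000).
Solving J·Δ = −F gives Δ = (0.0625, 12.6250, -5.3750).
Then the next iterate is (x₁, x₂, x₃)₁ = (0.5625, 15.6250, -3.8750).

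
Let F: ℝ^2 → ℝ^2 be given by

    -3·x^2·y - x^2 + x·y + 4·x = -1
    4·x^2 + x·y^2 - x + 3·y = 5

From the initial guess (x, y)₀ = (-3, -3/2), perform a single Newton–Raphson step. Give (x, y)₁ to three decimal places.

(-1.914, -1.337)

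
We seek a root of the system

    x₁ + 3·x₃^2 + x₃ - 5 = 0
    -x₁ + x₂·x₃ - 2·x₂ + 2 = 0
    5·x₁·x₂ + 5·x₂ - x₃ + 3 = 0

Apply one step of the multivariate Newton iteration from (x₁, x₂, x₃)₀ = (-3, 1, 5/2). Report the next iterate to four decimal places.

(2.2365, 2.7838, 1.3446)

At (-3, 1, 5/2): F = (13.2500, 5.5000, -9.5000).
Jacobian J = [[1, 0, 6·x₃ + 1], [-1, x₃ - 2, x₂], [5·x₂, 5·x₁ + 5, -1]].
At the point, J = [[1.0000, 0.0000, 16.0000], [-1.0000, 0.5000, 1.0000], [5.0000, -10.0000, -1.0000]] (det J = 129.5000).
Solving J·Δ = −F gives Δ = (5.2365, 1.7838, -1.1554).
Then the next iterate is (x₁, x₂, x₃)₁ = (2.2365, 2.7838, 1.3446).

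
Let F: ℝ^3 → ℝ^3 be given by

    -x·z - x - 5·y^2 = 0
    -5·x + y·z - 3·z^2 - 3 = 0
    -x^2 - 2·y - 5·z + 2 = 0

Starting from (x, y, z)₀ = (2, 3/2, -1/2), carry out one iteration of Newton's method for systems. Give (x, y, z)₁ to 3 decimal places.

(0.299, 0.576, 0.730)

At (2, 3/2, -1/2): F = (-12.250, -14.500, -2.500).
Jacobian J = [[-z - 1, -10·y, -x], [-5, z, y - 6·z], [-2·x, -2, -5]].
At the point, J = [[-0.500, -15.000, -2.000], [-5.000, -0.500, 4.500], [-4.000, -2.000, -5.000]] (det J = 623.250).
Solving J·Δ = −F gives Δ = (-1.701, -0.924, 1.230).
Then the next iterate is (x, y, z)₁ = (0.299, 0.576, 0.730).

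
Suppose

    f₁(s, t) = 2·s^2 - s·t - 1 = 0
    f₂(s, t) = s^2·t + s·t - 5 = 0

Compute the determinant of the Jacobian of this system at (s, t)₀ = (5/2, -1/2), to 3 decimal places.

J = [[4·s - t, -s], [2·s·t + t, s^2 + s]].
At the point, J = [[10.500, -2.500], [-3.000, 8.750]].
det J = 84.375.

84.375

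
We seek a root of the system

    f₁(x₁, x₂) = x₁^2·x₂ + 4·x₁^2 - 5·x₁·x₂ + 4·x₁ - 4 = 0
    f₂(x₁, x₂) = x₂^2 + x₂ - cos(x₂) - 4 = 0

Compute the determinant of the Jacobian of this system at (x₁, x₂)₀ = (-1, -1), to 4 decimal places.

J = [[2·x₁·x₂ + 8·x₁ - 5·x₂ + 4, x₁^2 - 5·x₁], [0, 2·x₂ + sin(x₂) + 1]].
At the point, J = [[3.0000, 6.0000], [0.0000, -1.841471]].
det J = -5.5244.

-5.5244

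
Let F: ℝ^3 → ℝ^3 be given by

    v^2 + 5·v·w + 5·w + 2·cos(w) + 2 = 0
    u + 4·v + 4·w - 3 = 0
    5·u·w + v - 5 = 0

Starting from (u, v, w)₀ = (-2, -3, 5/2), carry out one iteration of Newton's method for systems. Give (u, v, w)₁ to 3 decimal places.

(0.159, -1.353, 2.063)

At (-2, -3, 5/2): F = (-15.60229, -7.000, -33.000).
Jacobian J = [[0, 2·v + 5·w, 5·v - 2·sin(w) + 5], [1, 4, 4], [5·w, 1, 5·u]].
At the point, J = [[0.000, 6.500, -11.19694], [1.000, 4.000, 4.000], [12.500, 1.000, -10.000]] (det J = 938.65027).
Solving J·Δ = −F gives Δ = (2.159, 1.647, -0.437).
Then the next iterate is (u, v, w)₁ = (0.159, -1.353, 2.063).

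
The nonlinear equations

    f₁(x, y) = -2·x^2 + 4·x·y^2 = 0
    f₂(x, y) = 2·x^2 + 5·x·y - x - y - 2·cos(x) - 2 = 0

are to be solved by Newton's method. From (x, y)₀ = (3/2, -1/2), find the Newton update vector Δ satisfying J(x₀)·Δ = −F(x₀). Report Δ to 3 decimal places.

(-6.121, 4.601)

At (3/2, -1/2): F = (-3.000, -2.39147).
Jacobian J = [[-4·x + 4·y^2, 8·x·y], [4·x + 5·y + 2·sin(x) - 1, 5·x - 1]].
At the point, J = [[-5.000, -6.000], [4.49499, 6.500]] (det J = -5.53006).
Solving J·Δ = −F gives Δ = (-6.121, 4.601).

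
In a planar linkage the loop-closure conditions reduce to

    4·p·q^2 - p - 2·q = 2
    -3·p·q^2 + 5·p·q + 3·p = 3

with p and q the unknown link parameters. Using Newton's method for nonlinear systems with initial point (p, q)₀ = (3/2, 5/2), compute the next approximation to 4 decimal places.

At (3/2, 5/2): F = (29.0000, -7.8750).
Jacobian J = [[4·q^2 - 1, 8·p·q - 2], [-3·q^2 + 5·q + 3, -6·p·q + 5·p]].
At the point, J = [[24.0000, 28.0000], [-3.2500, -15.0000]] (det J = -269.0000).
Solving J·Δ = −F gives Δ = (-0.7974, -0.3522).
Then the next iterate is (p, q)₁ = (0.7026, 2.1478).

(0.7026, 2.1478)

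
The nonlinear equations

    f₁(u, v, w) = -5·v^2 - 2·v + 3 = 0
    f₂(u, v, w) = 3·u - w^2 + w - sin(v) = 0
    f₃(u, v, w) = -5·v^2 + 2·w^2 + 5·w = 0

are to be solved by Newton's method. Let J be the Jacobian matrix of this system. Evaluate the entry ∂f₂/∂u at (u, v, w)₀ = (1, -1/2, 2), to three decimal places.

3.000

∂f₂/∂u = 3.
At (1, -1/2, 2) this is 3.000.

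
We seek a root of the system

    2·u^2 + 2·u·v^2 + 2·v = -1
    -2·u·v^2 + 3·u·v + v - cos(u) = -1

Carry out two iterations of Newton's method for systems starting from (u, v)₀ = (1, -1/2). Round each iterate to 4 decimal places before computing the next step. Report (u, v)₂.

At (1, -1/2): F = (2.5000, -2.040302).
Jacobian J = [[4·u + 2·v^2, 4·u·v + 2], [-2·v^2 + 3·v + sin(u), -4·u·v + 3·u + 1]].
At the point, J = [[4.5000, 0.0000], [-1.158529, 6.0000]] (det J = 27.0000).
Solving J·Δ = −F gives Δ = (-0.5556, 0.2328).
Then the next iterate is (u, v)₁ = (0.4444, -0.2672).
Round to (0.4444, -0.2672) and repeat: F = (0.924039, -0.589756), J = [[1.920392, 1.525025], [-0.514475, 2.808175]].
Δ = (-0.5657, 0.1064), so (u, v)₂ = (-0.1213, -0.1608).

(-0.1213, -0.1608)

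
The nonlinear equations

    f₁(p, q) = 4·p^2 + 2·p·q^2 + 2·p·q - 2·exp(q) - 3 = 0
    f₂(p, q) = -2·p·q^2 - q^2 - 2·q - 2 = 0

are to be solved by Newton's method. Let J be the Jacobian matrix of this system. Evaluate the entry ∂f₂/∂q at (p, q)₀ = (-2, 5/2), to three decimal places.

13.000

∂f₂/∂q = -4·p·q - 2·q - 2.
At (-2, 5/2) this is 13.000.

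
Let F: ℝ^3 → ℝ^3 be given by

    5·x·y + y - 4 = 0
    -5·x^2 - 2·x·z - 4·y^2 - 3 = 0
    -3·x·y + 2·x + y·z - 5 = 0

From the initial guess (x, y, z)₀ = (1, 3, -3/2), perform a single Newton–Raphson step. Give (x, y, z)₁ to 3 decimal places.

(0.803, 1.159, 0.779)

At (1, 3, -3/2): F = (14.000, -41.000, -16.500).
Jacobian J = [[5·y, 5·x + 1, 0], [-10·x - 2·z, -8·y, -2·x], [-3·y + 2, -3·x + z, y]].
At the point, J = [[15.000, 6.000, 0.000], [-7.000, -24.000, -2.000], [-7.000, -4.500, 3.000]] (det J = -1005.000).
Solving J·Δ = −F gives Δ = (-0.197, -1.841, 2.279).
Then the next iterate is (x, y, z)₁ = (0.803, 1.159, 0.779).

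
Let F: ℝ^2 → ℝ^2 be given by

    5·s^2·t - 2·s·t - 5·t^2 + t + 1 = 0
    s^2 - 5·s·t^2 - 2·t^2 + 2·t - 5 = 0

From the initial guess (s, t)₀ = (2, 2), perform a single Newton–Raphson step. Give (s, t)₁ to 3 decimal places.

(1.516, 1.190)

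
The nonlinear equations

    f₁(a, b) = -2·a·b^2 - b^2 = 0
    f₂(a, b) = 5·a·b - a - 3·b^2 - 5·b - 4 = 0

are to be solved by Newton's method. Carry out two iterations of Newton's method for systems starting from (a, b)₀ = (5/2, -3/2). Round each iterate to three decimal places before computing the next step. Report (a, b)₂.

(0.622, 2.091)

At (5/2, -3/2): F = (-13.500, -24.500).
Jacobian J = [[-2·b^2, -4·a·b - 2·b], [5·b - 1, 5·a - 6·b - 5]].
At the point, J = [[-4.500, 18.000], [-8.500, 16.500]] (det J = 78.750).
Solving J·Δ = −F gives Δ = (-2.771, 0.057).
Then the next iterate is (a, b)₁ = (-0.271, -1.443).
Round to (-0.271, -1.443) and repeat: F = (-0.95367, -0.80548), J = [[-4.16450, 1.32179], [-8.215, 2.303]].
Δ = (0.893, 3.534), so (a, b)₂ = (0.622, 2.091).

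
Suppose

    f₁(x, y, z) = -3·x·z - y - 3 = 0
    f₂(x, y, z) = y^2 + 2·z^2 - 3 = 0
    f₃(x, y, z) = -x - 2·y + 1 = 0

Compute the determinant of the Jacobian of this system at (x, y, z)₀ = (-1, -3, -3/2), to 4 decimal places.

J = [[-3·z, -1, -3·x], [0, 2·y, 4·z], [-1, -2, 0]].
At the point, J = [[4.5000, -1.0000, 3.0000], [0.0000, -6.0000, -6.0000], [-1.0000, -2.0000, 0.0000]].
det J = -78.0000.

-78.0000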